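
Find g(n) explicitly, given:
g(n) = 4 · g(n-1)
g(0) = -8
Pure geometric recurrence with ratio 4.
By induction g(n) = g(0) · (4)^n = - 8 \cdot 4^{n}.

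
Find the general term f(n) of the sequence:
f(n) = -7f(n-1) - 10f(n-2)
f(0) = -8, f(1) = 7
Characteristic equation: x² + 7x + 10 = 0, which factors as (x - (-5))(x - (-2)) = 0.
Roots r₁ = -5, r₂ = -2 (distinct).
General solution: f(n) = A·(-5)^n + B·(-2)^n.
From f(0) = -8: A + B = -8.
From f(1) = 7: -5A - 2B = 7.
Solving: A = 3, B = -11.
So f(n) = - 11 \left(-2\right)^{n} + 3 \left(-5\right)^{n}.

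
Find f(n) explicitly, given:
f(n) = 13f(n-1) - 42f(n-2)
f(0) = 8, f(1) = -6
Characteristic equation: x² - 13x + 42 = 0, which factors as (x - (6))(x - (7)) = 0.
Roots r₁ = 6, r₂ = 7 (distinct).
General solution: f(n) = A·(6)^n + B·(7)^n.
From f(0) = 8: A + B = 8.
From f(1) = -6: 6A + 7B = -6.
Solving: A = 62, B = -54.
So f(n) = 62 \cdot 6^{n} - 54 \cdot 7^{n}.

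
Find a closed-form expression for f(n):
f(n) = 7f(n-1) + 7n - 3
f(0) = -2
First-order linear with linear forcing.
Homogeneous solution: f_h(n) = A·(7)^n.
Try particular f_p(n) = pn + q. Substituting:
  pn + q = 7(p(n-1) + q) + 7n - 3.
Matching the n-coefficient: p = 7p + 7 ⇒ p = - \frac{7}{6}.
Matching constants: q = -7p + 7q - 3 ⇒ q = - \frac{31}{36}.
General: f(n) = A·(7)^n - \frac{7 n}{6} - \frac{31}{36}.
Apply f(0) = -2: A - \frac{31}{36} = -2 ⇒ A = - \frac{41}{36}.
So f(n) = - \frac{41 \cdot 7^{n}}{36} - \frac{7 n}{6} - \frac{31}{36}.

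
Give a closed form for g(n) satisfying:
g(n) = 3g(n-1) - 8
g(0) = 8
First-order linear non-homogeneous.
Homogeneous solution: g_h(n) = A·(3)^n.
Try constant particular solution g_p = K: K = 3K - 8 ⇒ K = 4.
General: g(n) = A·(3)^n + 4.
Apply g(0) = 8: A + 4 = 8 ⇒ A = 4.
So g(n) = 4 \cdot 3^{n} + 4.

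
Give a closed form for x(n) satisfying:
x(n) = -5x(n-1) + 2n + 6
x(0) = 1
First-order linear with linear forcing.
Homogeneous solution: x_h(n) = A·(-5)^n.
Try particular x_p(n) = pn + q. Substituting:
  pn + q = -5(p(n-1) + q) + 2n + 6.
Matching the n-coefficient: p = -5p + 2 ⇒ p = \frac{1}{3}.
Matching constants: q = 5p - 5q + 6 ⇒ q = \frac{23}{18}.
General: x(n) = A·(-5)^n + \frac{n}{3} + \frac{23}{18}.
Apply x(0) = 1: A + \frac{23}{18} = 1 ⇒ A = - \frac{5}{18}.
So x(n) = - \frac{5 \left(-5\right)^{n}}{18} + \frac{n}{3} + \frac{23}{18}.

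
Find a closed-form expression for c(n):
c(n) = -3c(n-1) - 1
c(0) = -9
First-order linear non-homogeneous.
Homogeneous solution: c_h(n) = A·(-3)^n.
Try constant particular solution c_p = K: K = -3K - 1 ⇒ K = - \frac{1}{4}.
General: c(n) = A·(-3)^n - \frac{1}{4}.
Apply c(0) = -9: A - \frac{1}{4} = -9 ⇒ A = - \frac{35}{4}.
So c(n) = - \frac{35 \left(-3\right)^{n}}{4} - \frac{1}{4}.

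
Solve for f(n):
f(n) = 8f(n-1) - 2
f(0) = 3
First-order linear non-homogeneous.
Homogeneous solution: f_h(n) = A·(8)^n.
Try constant particular solution f_p = K: K = 8K - 2 ⇒ K = \frac{2}{7}.
General: f(n) = A·(8)^n + \frac{2}{7}.
Apply f(0) = 3: A + \frac{2}{7} = 3 ⇒ A = \frac{19}{7}.
So f(n) = \frac{19 \cdot 8^{n}}{7} + \frac{2}{7}.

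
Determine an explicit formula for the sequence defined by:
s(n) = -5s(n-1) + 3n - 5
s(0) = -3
First-order linear with linear forcing.
Homogeneous solution: s_h(n) = A·(-5)^n.
Try particular s_p(n) = pn + q. Substituting:
  pn + q = -5(p(n-1) + q) + 3n - 5.
Matching the n-coefficient: p = -5p + 3 ⇒ p = \frac{1}{2}.
Matching constants: q = 5p - 5q - 5 ⇒ q = - \frac{5}{12}.
General: s(n) = A·(-5)^n + \frac{n}{2} - \frac{5}{12}.
Apply s(0) = -3: A - \frac{5}{12} = -3 ⇒ A = - \frac{31}{12}.
So s(n) = - \frac{31 \left(-5\right)^{n}}{12} + \frac{n}{2} - \frac{5}{12}.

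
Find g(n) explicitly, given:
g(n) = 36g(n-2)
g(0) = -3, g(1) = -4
Characteristic equation: x² - 36 = 0, which factors as (x - (6))(x - (-6)) = 0.
Roots r₁ = 6, r₂ = -6 (distinct).
General solution: g(n) = A·(6)^n + B·(-6)^n.
From g(0) = -3: A + B = -3.
From g(1) = -4: 6A - 6B = -4.
Solving: A = - \frac{11}{6}, B = - \frac{7}{6}.
So g(n) = - \frac{7 \left(-6\right)^{n}}{6} - \frac{11 \cdot 6^{n}}{6}.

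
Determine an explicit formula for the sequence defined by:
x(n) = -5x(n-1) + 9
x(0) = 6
First-order linear non-homogeneous.
Homogeneous solution: x_h(n) = A·(-5)^n.
Try constant particular solution x_p = K: K = -5K + 9 ⇒ K = \frac{3}{2}.
General: x(n) = A·(-5)^n + \frac{3}{2}.
Apply x(0) = 6: A + \frac{3}{2} = 6 ⇒ A = \frac{9}{2}.
So x(n) = \frac{9 \left(-5\right)^{n}}{2} + \frac{3}{2}.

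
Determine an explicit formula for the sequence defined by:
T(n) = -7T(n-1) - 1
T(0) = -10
First-order linear non-homogeneous.
Homogeneous solution: T_h(n) = A·(-7)^n.
Try constant particular solution T_p = K: K = -7K - 1 ⇒ K = - \frac{1}{8}.
General: T(n) = A·(-7)^n - \frac{1}{8}.
Apply T(0) = -10: A - \frac{1}{8} = -10 ⇒ A = - \frac{79}{8}.
So T(n) = - \frac{79 \left(-7\right)^{n}}{8} - \frac{1}{8}.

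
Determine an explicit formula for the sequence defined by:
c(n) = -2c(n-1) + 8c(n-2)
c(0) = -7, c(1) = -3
Characteristic equation: x² + 2x - 8 = 0, which factors as (x - (2))(x - (-4)) = 0.
Roots r₁ = 2, r₂ = -4 (distinct).
General solution: c(n) = A·(2)^n + B·(-4)^n.
From c(0) = -7: A + B = -7.
From c(1) = -3: 2A - 4B = -3.
Solving: A = - \frac{31}{6}, B = - \frac{11}{6}.
So c(n) = - \frac{11 \left(-4\right)^{n}}{6} - \frac{31 \cdot 2^{n}}{6}.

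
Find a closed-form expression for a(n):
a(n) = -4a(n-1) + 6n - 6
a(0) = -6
First-order linear with linear forcing.
Homogeneous solution: a_h(n) = A·(-4)^n.
Try particular a_p(n) = pn + q. Substituting:
  pn + q = -4(p(n-1) + q) + 6n - 6.
Matching the n-coefficient: p = -4p + 6 ⇒ p = \frac{6}{5}.
Matching constants: q = 4p - 4q - 6 ⇒ q = - \frac{6}{25}.
General: a(n) = A·(-4)^n + \frac{6 n}{5} - \frac{6}{25}.
Apply a(0) = -6: A - \frac{6}{25} = -6 ⇒ A = - \frac{144}{25}.
So a(n) = - \frac{144 \left(-4\right)^{n}}{25} + \frac{6 n}{5} - \frac{6}{25}.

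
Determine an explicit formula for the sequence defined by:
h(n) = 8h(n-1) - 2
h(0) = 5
First-order linear non-homogeneous.
Homogeneous solution: h_h(n) = A·(8)^n.
Try constant particular solution h_p = K: K = 8K - 2 ⇒ K = \frac{2}{7}.
General: h(n) = A·(8)^n + \frac{2}{7}.
Apply h(0) = 5: A + \frac{2}{7} = 5 ⇒ A = \frac{33}{7}.
So h(n) = \frac{33 \cdot 8^{n}}{7} + \frac{2}{7}.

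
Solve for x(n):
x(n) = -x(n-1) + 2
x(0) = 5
First-order linear non-homogeneous.
Homogeneous solution: x_h(n) = A·(-1)^n.
Try constant particular solution x_p = K: K = -K + 2 ⇒ K = 1.
General: x(n) = A·(-1)^n + 1.
Apply x(0) = 5: A + 1 = 5 ⇒ A = 4.
So x(n) = 4 \left(-1\right)^{n} + 1.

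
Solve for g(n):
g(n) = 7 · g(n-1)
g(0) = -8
Pure geometric recurrence with ratio 7.
By induction g(n) = g(0) · (7)^n = - 8 \cdot 7^{n}.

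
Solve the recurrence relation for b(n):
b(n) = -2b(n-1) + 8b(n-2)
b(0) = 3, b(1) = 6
Characteristic equation: x² + 2x - 8 = 0, which factors as (x - (-4))(x - (2)) = 0.
Roots r₁ = -4, r₂ = 2 (distinct).
General solution: b(n) = A·(-4)^n + B·(2)^n.
From b(0) = 3: A + B = 3.
From b(1) = 6: -4A + 2B = 6.
Solving: A = 0, B = 3.
So b(n) = 3 \cdot 2^{n}.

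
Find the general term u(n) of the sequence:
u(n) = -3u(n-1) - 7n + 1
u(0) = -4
First-order linear with linear forcing.
Homogeneous solution: u_h(n) = A·(-3)^n.
Try particular u_p(n) = pn + q. Substituting:
  pn + q = -3(p(n-1) + q) - 7n + 1.
Matching the n-coefficient: p = -3p - 7 ⇒ p = - \frac{7}{4}.
Matching constants: q = 3p - 3q + 1 ⇒ q = - \frac{17}{16}.
General: u(n) = A·(-3)^n - \frac{7 n}{4} - \frac{17}{16}.
Apply u(0) = -4: A - \frac{17}{16} = -4 ⇒ A = - \frac{47}{16}.
So u(n) = - \frac{47 \left(-3\right)^{n}}{16} - \frac{7 n}{4} - \frac{17}{16}.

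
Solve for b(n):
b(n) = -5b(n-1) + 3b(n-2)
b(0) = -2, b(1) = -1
Characteristic equation: x² + 5x - 3 = 0.
Discriminant Δ = (-5)² + 4·(3) = 37.
Roots r₁,₂ = (-5 ± √37)/2, so r₁ = - \frac{5}{2} + \frac{\sqrt{37}}{2}, r₂ = - \frac{\sqrt{37}}{2} - \frac{5}{2}.
General solution: b(n) = A·r₁^n + B·r₂^n.
From the initial conditions, A + B = -2 and r₁A + r₂B = -1.
Since r₁ - r₂ = √37: A = (-1 - (-2)r₂)/√37 = -1 - \frac{6 \sqrt{37}}{37}, and B = -2 - A = -1 + \frac{6 \sqrt{37}}{37}.
So b(n) = \left(-1 - \frac{6 \sqrt{37}}{37}\right)\left(- \frac{5}{2} + \frac{\sqrt{37}}{2}\right)^n + \left(-1 + \frac{6 \sqrt{37}}{37}\right)\left(- \frac{\sqrt{37}}{2} - \frac{5}{2}\right)^n.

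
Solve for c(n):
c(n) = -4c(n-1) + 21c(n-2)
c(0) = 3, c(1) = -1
Characteristic equation: x² + 4x - 21 = 0, which factors as (x - (3))(x - (-7)) = 0.
Roots r₁ = 3, r₂ = -7 (distinct).
General solution: c(n) = A·(3)^n + B·(-7)^n.
From c(0) = 3: A + B = 3.
From c(1) = -1: 3A - 7B = -1.
Solving: A = 2, B = 1.
So c(n) = \left(-7\right)^{n} + 2 \cdot 3^{n}.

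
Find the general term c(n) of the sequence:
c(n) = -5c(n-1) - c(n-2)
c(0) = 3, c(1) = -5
Characteristic equation: x² + 5x + 1 = 0.
Discriminant Δ = (-5)² + 4·(-1) = 21.
Roots r₁,₂ = (-5 ± √21)/2, so r₁ = - \frac{5}{2} + \frac{\sqrt{21}}{2}, r₂ = - \frac{5}{2} - \frac{\sqrt{21}}{2}.
General solution: c(n) = A·r₁^n + B·r₂^n.
From the initial conditions, A + B = 3 and r₁A + r₂B = -5.
Since r₁ - r₂ = √21: A = (-5 - (3)r₂)/√21 = \frac{5 \sqrt{21}}{42} + \frac{3}{2}, and B = 3 - A = \frac{3}{2} - \frac{5 \sqrt{21}}{42}.
So c(n) = \left(\frac{5 \sqrt{21}}{42} + \frac{3}{2}\right)\left(- \frac{5}{2} + \frac{\sqrt{21}}{2}\right)^n + \left(\frac{3}{2} - \frac{5 \sqrt{21}}{42}\right)\left(- \frac{5}{2} - \frac{\sqrt{21}}{2}\right)^n.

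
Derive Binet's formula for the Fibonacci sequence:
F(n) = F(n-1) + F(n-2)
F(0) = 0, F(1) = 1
This is the Fibonacci sequence.
Characteristic equation: x² - x - 1 = 0; roots r₁ = \frac{1}{2} + \frac{\sqrt{5}}{2}, r₂ = \frac{1}{2} - \frac{\sqrt{5}}{2}.
General: F(n) = A·r₁^n + B·r₂^n. Solving with F(0)=0, F(1)=1 gives A = \frac{\sqrt{5}}{5}, B = - \frac{\sqrt{5}}{5}.
So F(n) = \frac{2^{- n} \sqrt{5} \left(- \left(1 - \sqrt{5}\right)^{n} + \left(1 + \sqrt{5}\right)^{n}\right)}{5}.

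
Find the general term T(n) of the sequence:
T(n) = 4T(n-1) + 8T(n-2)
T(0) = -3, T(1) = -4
Characteristic equation: x² - 4x - 8 = 0.
Discriminant Δ = (4)² + 4·(8) = 48.
Roots r₁,₂ = (4 ± √48)/2, so r₁ = 2 + 2 \sqrt{3}, r₂ = 2 - 2 \sqrt{3}.
General solution: T(n) = A·r₁^n + B·r₂^n.
From the initial conditions, A + B = -3 and r₁A + r₂B = -4.
Since r₁ - r₂ = √48: A = (-4 - (-3)r₂)/√48 = - \frac{3}{2} + \frac{\sqrt{3}}{6}, and B = -3 - A = - \frac{3}{2} - \frac{\sqrt{3}}{6}.
So T(n) = \left(- \frac{3}{2} + \frac{\sqrt{3}}{6}\right)\left(2 + 2 \sqrt{3}\right)^n + \left(- \frac{3}{2} - \frac{\sqrt{3}}{6}\right)\left(2 - 2 \sqrt{3}\right)^n.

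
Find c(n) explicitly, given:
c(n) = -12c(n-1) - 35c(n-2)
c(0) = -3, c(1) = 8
Characteristic equation: x² + 12x + 35 = 0, which factors as (x - (-5))(x - (-7)) = 0.
Roots r₁ = -5, r₂ = -7 (distinct).
General solution: c(n) = A·(-5)^n + B·(-7)^n.
From c(0) = -3: A + B = -3.
From c(1) = 8: -5A - 7B = 8.
Solving: A = - \frac{13}{2}, B = \frac{7}{2}.
So c(n) = - \frac{13 \left(-5\right)^{n}}{2} + \frac{7 \left(-7\right)^{n}}{2}.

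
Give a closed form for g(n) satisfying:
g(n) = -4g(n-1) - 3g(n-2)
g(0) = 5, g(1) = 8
Characteristic equation: x² + 4x + 3 = 0, which factors as (x - (-3))(x - (-1)) = 0.
Roots r₁ = -3, r₂ = -1 (distinct).
General solution: g(n) = A·(-3)^n + B·(-1)^n.
From g(0) = 5: A + B = 5.
From g(1) = 8: -3A - B = 8.
Solving: A = - \frac{13}{2}, B = \frac{23}{2}.
So g(n) = \frac{23 \left(-1\right)^{n}}{2} - \frac{13 \left(-3\right)^{n}}{2}.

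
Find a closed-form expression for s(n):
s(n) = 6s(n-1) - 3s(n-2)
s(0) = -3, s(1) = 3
Characteristic equation: x² - 6x + 3 = 0.
Discriminant Δ = (6)² + 4·(-3) = 24.
Roots r₁,₂ = (6 ± √24)/2, so r₁ = \sqrt{6} + 3, r₂ = 3 - \sqrt{6}.
General solution: s(n) = A·r₁^n + B·r₂^n.
From the initial conditions, A + B = -3 and r₁A + r₂B = 3.
Since r₁ - r₂ = √24: A = (3 - (-3)r₂)/√24 = - \frac{3}{2} + \sqrt{6}, and B = -3 - A = - \sqrt{6} - \frac{3}{2}.
So s(n) = \left(- \frac{3}{2} + \sqrt{6}\right)\left(\sqrt{6} + 3\right)^n + \left(- \sqrt{6} - \frac{3}{2}\right)\left(3 - \sqrt{6}\right)^n.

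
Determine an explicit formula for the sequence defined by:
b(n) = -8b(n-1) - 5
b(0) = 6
First-order linear non-homogeneous.
Homogeneous solution: b_h(n) = A·(-8)^n.
Try constant particular solution b_p = K: K = -8K - 5 ⇒ K = - \frac{5}{9}.
General: b(n) = A·(-8)^n - \frac{5}{9}.
Apply b(0) = 6: A - \frac{5}{9} = 6 ⇒ A = \frac{59}{9}.
So b(n) = \frac{59 \left(-8\right)^{n}}{9} - \frac{5}{9}.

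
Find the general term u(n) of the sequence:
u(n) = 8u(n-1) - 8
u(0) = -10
First-order linear non-homogeneous.
Homogeneous solution: u_h(n) = A·(8)^n.
Try constant particular solution u_p = K: K = 8K - 8 ⇒ K = \frac{8}{7}.
General: u(n) = A·(8)^n + \frac{8}{7}.
Apply u(0) = -10: A + \frac{8}{7} = -10 ⇒ A = - \frac{78}{7}.
So u(n) = \frac{8}{7} - \frac{78 \cdot 8^{n}}{7}.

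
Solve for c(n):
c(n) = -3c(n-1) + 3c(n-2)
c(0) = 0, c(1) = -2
Characteristic equation: x² + 3x - 3 = 0.
Discriminant Δ = (-3)² + 4·(3) = 21.
Roots r₁,₂ = (-3 ± √21)/2, so r₁ = - \frac{3}{2} + \frac{\sqrt{21}}{2}, r₂ = - \frac{\sqrt{21}}{2} - \frac{3}{2}.
General solution: c(n) = A·r₁^n + B·r₂^n.
From the initial conditions, A + B = 0 and r₁A + r₂B = -2.
Since r₁ - r₂ = √21: A = (-2 - (0)r₂)/√21 = - \frac{2 \sqrt{21}}{21}, and B = 0 - A = \frac{2 \sqrt{21}}{21}.
So c(n) = \left(- \frac{2 \sqrt{21}}{21}\right)\left(- \frac{3}{2} + \frac{\sqrt{21}}{2}\right)^n + \left(\frac{2 \sqrt{21}}{21}\right)\left(- \frac{\sqrt{21}}{2} - \frac{3}{2}\right)^n.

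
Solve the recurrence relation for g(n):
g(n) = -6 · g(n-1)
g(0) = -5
Pure geometric recurrence with ratio -6.
By induction g(n) = g(0) · (-6)^n = - 5 \left(-6\right)^{n}.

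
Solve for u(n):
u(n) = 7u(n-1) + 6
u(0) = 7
First-order linear non-homogeneous.
Homogeneous solution: u_h(n) = A·(7)^n.
Try constant particular solution u_p = K: K = 7K + 6 ⇒ K = -1.
General: u(n) = A·(7)^n - 1.
Apply u(0) = 7: A - 1 = 7 ⇒ A = 8.
So u(n) = 8 \cdot 7^{n} - 1.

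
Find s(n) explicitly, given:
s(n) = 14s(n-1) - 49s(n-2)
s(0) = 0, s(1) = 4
Characteristic equation: x² - 14x + 49 = 0, which is (x - (7))².
Repeated root r = 7.
General solution: s(n) = (A + Bn)·(7)^n.
From s(0) = 0: A = 0.
From s(1) = 4: (A + B)·(7) = 4 ⇒ B = \frac{4}{7}.
So s(n) = \left(\frac{4 n}{7}\right) \cdot (7)^n.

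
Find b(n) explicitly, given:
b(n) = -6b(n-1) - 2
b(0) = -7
First-order linear non-homogeneous.
Homogeneous solution: b_h(n) = A·(-6)^n.
Try constant particular solution b_p = K: K = -6K - 2 ⇒ K = - \frac{2}{7}.
General: b(n) = A·(-6)^n - \frac{2}{7}.
Apply b(0) = -7: A - \frac{2}{7} = -7 ⇒ A = - \frac{47}{7}.
So b(n) = - \frac{47 \left(-6\right)^{n}}{7} - \frac{2}{7}.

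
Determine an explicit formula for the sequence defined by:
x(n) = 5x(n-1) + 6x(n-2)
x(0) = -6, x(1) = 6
Characteristic equation: x² - 5x - 6 = 0, which factors as (x - (-1))(x - (6)) = 0.
Roots r₁ = -1, r₂ = 6 (distinct).
General solution: x(n) = A·(-1)^n + B·(6)^n.
From x(0) = -6: A + B = -6.
From x(1) = 6: -A + 6B = 6.
Solving: A = -6, B = 0.
So x(n) = - 6 \left(-1\right)^{n}.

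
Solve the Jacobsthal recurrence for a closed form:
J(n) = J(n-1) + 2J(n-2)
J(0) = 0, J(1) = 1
This is the Jacobsthal sequence.
Characteristic equation: x² - x - 2 = 0; roots r₁ = 2, r₂ = -1.
General: J(n) = A·r₁^n + B·r₂^n. Solving with J(0)=0, J(1)=1 gives A = \frac{1}{3}, B = - \frac{1}{3}.
So J(n) = - \frac{\left(-1\right)^{n}}{3} + \frac{2^{n}}{3}.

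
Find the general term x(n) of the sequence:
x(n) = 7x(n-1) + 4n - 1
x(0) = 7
First-order linear with linear forcing.
Homogeneous solution: x_h(n) = A·(7)^n.
Try particular x_p(n) = pn + q. Substituting:
  pn + q = 7(p(n-1) + q) + 4n - 1.
Matching the n-coefficient: p = 7p + 4 ⇒ p = - \frac{2}{3}.
Matching constants: q = -7p + 7q - 1 ⇒ q = - \frac{11}{18}.
General: x(n) = A·(7)^n - \frac{2 n}{3} - \frac{11}{18}.
Apply x(0) = 7: A - \frac{11}{18} = 7 ⇒ A = \frac{137}{18}.
So x(n) = \frac{137 \cdot 7^{n}}{18} - \frac{2 n}{3} - \frac{11}{18}.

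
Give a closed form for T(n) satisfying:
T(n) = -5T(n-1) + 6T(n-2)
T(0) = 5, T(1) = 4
Characteristic equation: x² + 5x - 6 = 0, which factors as (x - (1))(x - (-6)) = 0.
Roots r₁ = 1, r₂ = -6 (distinct).
General solution: T(n) = A·(1)^n + B·(-6)^n.
From T(0) = 5: A + B = 5.
From T(1) = 4: A - 6B = 4.
Solving: A = \frac{34}{7}, B = \frac{1}{7}.
So T(n) = \frac{\left(-6\right)^{n}}{7} + \frac{34}{7}.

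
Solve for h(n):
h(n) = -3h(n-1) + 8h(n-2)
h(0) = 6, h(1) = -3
Characteristic equation: x² + 3x - 8 = 0.
Discriminant Δ = (-3)² + 4·(8) = 41.
Roots r₁,₂ = (-3 ± √41)/2, so r₁ = - \frac{3}{2} + \frac{\sqrt{41}}{2}, r₂ = - \frac{\sqrt{41}}{2} - \frac{3}{2}.
General solution: h(n) = A·r₁^n + B·r₂^n.
From the initial conditions, A + B = 6 and r₁A + r₂B = -3.
Since r₁ - r₂ = √41: A = (-3 - (6)r₂)/√41 = \frac{6 \sqrt{41}}{41} + 3, and B = 6 - A = 3 - \frac{6 \sqrt{41}}{41}.
So h(n) = \left(\frac{6 \sqrt{41}}{41} + 3\right)\left(- \frac{3}{2} + \frac{\sqrt{41}}{2}\right)^n + \left(3 - \frac{6 \sqrt{41}}{41}\right)\left(- \frac{\sqrt{41}}{2} - \frac{3}{2}\right)^n.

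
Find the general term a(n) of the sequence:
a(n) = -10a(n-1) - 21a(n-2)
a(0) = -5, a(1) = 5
Characteristic equation: x² + 10x + 21 = 0, which factors as (x - (-3))(x - (-7)) = 0.
Roots r₁ = -3, r₂ = -7 (distinct).
General solution: a(n) = A·(-3)^n + B·(-7)^n.
From a(0) = -5: A + B = -5.
From a(1) = 5: -3A - 7B = 5.
Solving: A = - \frac{15}{2}, B = \frac{5}{2}.
So a(n) = - \frac{15 \left(-3\right)^{n}}{2} + \frac{5 \left(-7\right)^{n}}{2}.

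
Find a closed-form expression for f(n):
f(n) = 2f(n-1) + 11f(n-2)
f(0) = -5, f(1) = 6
Characteristic equation: x² - 2x - 11 = 0.
Discriminant Δ = (2)² + 4·(11) = 48.
Roots r₁,₂ = (2 ± √48)/2, so r₁ = 1 + 2 \sqrt{3}, r₂ = 1 - 2 \sqrt{3}.
General solution: f(n) = A·r₁^n + B·r₂^n.
From the initial conditions, A + B = -5 and r₁A + r₂B = 6.
Since r₁ - r₂ = √48: A = (6 - (-5)r₂)/√48 = - \frac{5}{2} + \frac{11 \sqrt{3}}{12}, and B = -5 - A = - \frac{5}{2} - \frac{11 \sqrt{3}}{12}.
So f(n) = \left(- \frac{5}{2} + \frac{11 \sqrt{3}}{12}\right)\left(1 + 2 \sqrt{3}\right)^n + \left(- \frac{5}{2} - \frac{11 \sqrt{3}}{12}\right)\left(1 - 2 \sqrt{3}\right)^n.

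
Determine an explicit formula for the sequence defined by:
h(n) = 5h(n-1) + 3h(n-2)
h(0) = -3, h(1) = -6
Characteristic equation: x² - 5x - 3 = 0.
Discriminant Δ = (5)² + 4·(3) = 37.
Roots r₁,₂ = (5 ± √37)/2, so r₁ = \frac{5}{2} + \frac{\sqrt{37}}{2}, r₂ = \frac{5}{2} - \frac{\sqrt{37}}{2}.
General solution: h(n) = A·r₁^n + B·r₂^n.
From the initial conditions, A + B = -3 and r₁A + r₂B = -6.
Since r₁ - r₂ = √37: A = (-6 - (-3)r₂)/√37 = - \frac{3}{2} + \frac{3 \sqrt{37}}{74}, and B = -3 - A = - \frac{3}{2} - \frac{3 \sqrt{37}}{74}.
So h(n) = \left(- \frac{3}{2} + \frac{3 \sqrt{37}}{74}\right)\left(\frac{5}{2} + \frac{\sqrt{37}}{2}\right)^n + \left(- \frac{3}{2} - \frac{3 \sqrt{37}}{74}\right)\left(\frac{5}{2} - \frac{\sqrt{37}}{2}\right)^n.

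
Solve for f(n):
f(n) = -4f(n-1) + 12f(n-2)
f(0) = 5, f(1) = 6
Characteristic equation: x² + 4x - 12 = 0, which factors as (x - (2))(x - (-6)) = 0.
Roots r₁ = 2, r₂ = -6 (distinct).
General solution: f(n) = A·(2)^n + B·(-6)^n.
From f(0) = 5: A + B = 5.
From f(1) = 6: 2A - 6B = 6.
Solving: A = \frac{9}{2}, B = \frac{1}{2}.
So f(n) = \frac{\left(-6\right)^{n}}{2} + \frac{9 \cdot 2^{n}}{2}.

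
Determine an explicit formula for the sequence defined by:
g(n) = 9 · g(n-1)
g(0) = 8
Pure geometric recurrence with ratio 9.
By induction g(n) = g(0) · (9)^n = 8 \cdot 9^{n}.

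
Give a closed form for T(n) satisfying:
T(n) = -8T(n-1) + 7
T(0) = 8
First-order linear non-homogeneous.
Homogeneous solution: T_h(n) = A·(-8)^n.
Try constant particular solution T_p = K: K = -8K + 7 ⇒ K = \frac{7}{9}.
General: T(n) = A·(-8)^n + \frac{7}{9}.
Apply T(0) = 8: A + \frac{7}{9} = 8 ⇒ A = \frac{65}{9}.
So T(n) = \frac{65 \left(-8\right)^{n}}{9} + \frac{7}{9}.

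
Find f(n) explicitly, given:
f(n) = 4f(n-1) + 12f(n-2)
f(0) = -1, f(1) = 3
Characteristic equation: x² - 4x - 12 = 0, which factors as (x - (6))(x - (-2)) = 0.
Roots r₁ = 6, r₂ = -2 (distinct).
General solution: f(n) = A·(6)^n + B·(-2)^n.
From f(0) = -1: A + B = -1.
From f(1) = 3: 6A - 2B = 3.
Solving: A = \frac{1}{8}, B = - \frac{9}{8}.
So f(n) = - \frac{9 \left(-2\right)^{n}}{8} + \frac{6^{n}}{8}.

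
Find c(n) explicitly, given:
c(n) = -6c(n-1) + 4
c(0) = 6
First-order linear non-homogeneous.
Homogeneous solution: c_h(n) = A·(-6)^n.
Try constant particular solution c_p = K: K = -6K + 4 ⇒ K = \frac{4}{7}.
General: c(n) = A·(-6)^n + \frac{4}{7}.
Apply c(0) = 6: A + \frac{4}{7} = 6 ⇒ A = \frac{38}{7}.
So c(n) = \frac{38 \left(-6\right)^{n}}{7} + \frac{4}{7}.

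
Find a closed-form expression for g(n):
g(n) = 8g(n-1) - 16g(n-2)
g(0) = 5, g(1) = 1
Characteristic equation: x² - 8x + 16 = 0, which is (x - (4))².
Repeated root r = 4.
General solution: g(n) = (A + Bn)·(4)^n.
From g(0) = 5: A = 5.
From g(1) = 1: (A + B)·(4) = 1 ⇒ B = - \frac{19}{4}.
So g(n) = \left(5 - \frac{19 n}{4}\right) \cdot (4)^n.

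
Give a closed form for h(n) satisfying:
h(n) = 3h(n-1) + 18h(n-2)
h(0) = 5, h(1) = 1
Characteristic equation: x² - 3x - 18 = 0, which factors as (x - (6))(x - (-3)) = 0.
Roots r₁ = 6, r₂ = -3 (distinct).
General solution: h(n) = A·(6)^n + B·(-3)^n.
From h(0) = 5: A + B = 5.
From h(1) = 1: 6A - 3B = 1.
Solving: A = \frac{16}{9}, B = \frac{29}{9}.
So h(n) = \frac{29 \left(-3\right)^{n}}{9} + \frac{16 \cdot 6^{n}}{9}.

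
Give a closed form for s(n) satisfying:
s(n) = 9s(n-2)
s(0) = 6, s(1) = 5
Characteristic equation: x² - 9 = 0, which factors as (x - (3))(x - (-3)) = 0.
Roots r₁ = 3, r₂ = -3 (distinct).
General solution: s(n) = A·(3)^n + B·(-3)^n.
From s(0) = 6: A + B = 6.
From s(1) = 5: 3A - 3B = 5.
Solving: A = \frac{23}{6}, B = \frac{13}{6}.
So s(n) = \frac{13 \left(-3\right)^{n}}{6} + \frac{23 \cdot 3^{n}}{6}.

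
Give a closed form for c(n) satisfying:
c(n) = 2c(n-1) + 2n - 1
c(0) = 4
First-order linear with linear forcing.
Homogeneous solution: c_h(n) = A·(2)^n.
Try particular c_p(n) = pn + q. Substituting:
  pn + q = 2(p(n-1) + q) + 2n - 1.
Matching the n-coefficient: p = 2p + 2 ⇒ p = -2.
Matching constants: q = -2p + 2q - 1 ⇒ q = -3.
General: c(n) = A·(2)^n - 2 n - 3.
Apply c(0) = 4: A - 3 = 4 ⇒ A = 7.
So c(n) = 7 \cdot 2^{n} - 2 n - 3.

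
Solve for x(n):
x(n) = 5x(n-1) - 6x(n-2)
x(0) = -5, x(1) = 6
Characteristic equation: x² - 5x + 6 = 0, which factors as (x - (3))(x - (2)) = 0.
Roots r₁ = 3, r₂ = 2 (distinct).
General solution: x(n) = A·(3)^n + B·(2)^n.
From x(0) = -5: A + B = -5.
From x(1) = 6: 3A + 2B = 6.
Solving: A = 16, B = -21.
So x(n) = - 21 \cdot 2^{n} + 16 \cdot 3^{n}.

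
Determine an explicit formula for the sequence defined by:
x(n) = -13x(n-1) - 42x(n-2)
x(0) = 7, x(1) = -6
Characteristic equation: x² + 13x + 42 = 0, which factors as (x - (-6))(x - (-7)) = 0.
Roots r₁ = -6, r₂ = -7 (distinct).
General solution: x(n) = A·(-6)^n + B·(-7)^n.
From x(0) = 7: A + B = 7.
From x(1) = -6: -6A - 7B = -6.
Solving: A = 43, B = -36.
So x(n) = 43 \left(-6\right)^{n} - 36 \left(-7\right)^{n}.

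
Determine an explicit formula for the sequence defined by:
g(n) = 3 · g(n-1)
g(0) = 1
Pure geometric recurrence with ratio 3.
By induction g(n) = g(0) · (3)^n = 3^{n}.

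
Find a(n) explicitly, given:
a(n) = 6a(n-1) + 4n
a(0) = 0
First-order linear with linear forcing.
Homogeneous solution: a_h(n) = A·(6)^n.
Try particular a_p(n) = pn + q. Substituting:
  pn + q = 6(p(n-1) + q) + 4n.
Matching the n-coefficient: p = 6p + 4 ⇒ p = - \frac{4}{5}.
Matching constants: q = -6p + 6q ⇒ q = - \frac{24}{25}.
General: a(n) = A·(6)^n - \frac{4 n}{5} - \frac{24}{25}.
Apply a(0) = 0: A - \frac{24}{25} = 0 ⇒ A = \frac{24}{25}.
So a(n) = \frac{24 \cdot 6^{n}}{25} - \frac{4 n}{5} - \frac{24}{25}.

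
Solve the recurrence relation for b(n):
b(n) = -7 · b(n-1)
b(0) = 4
Pure geometric recurrence with ratio -7.
By induction b(n) = b(0) · (-7)^n = 4 \left(-7\right)^{n}.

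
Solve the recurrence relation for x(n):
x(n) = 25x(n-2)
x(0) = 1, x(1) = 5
Characteristic equation: x² - 25 = 0, which factors as (x - (5))(x - (-5)) = 0.
Roots r₁ = 5, r₂ = -5 (distinct).
General solution: x(n) = A·(5)^n + B·(-5)^n.
From x(0) = 1: A + B = 1.
From x(1) = 5: 5A - 5B = 5.
Solving: A = 1, B = 0.
So x(n) = 5^{n}.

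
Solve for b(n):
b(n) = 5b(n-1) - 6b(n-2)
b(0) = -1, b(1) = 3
Characteristic equation: x² - 5x + 6 = 0, which factors as (x - (3))(x - (2)) = 0.
Roots r₁ = 3, r₂ = 2 (distinct).
General solution: b(n) = A·(3)^n + B·(2)^n.
From b(0) = -1: A + B = -1.
From b(1) = 3: 3A + 2B = 3.
Solving: A = 5, B = -6.
So b(n) = - 6 \cdot 2^{n} + 5 \cdot 3^{n}.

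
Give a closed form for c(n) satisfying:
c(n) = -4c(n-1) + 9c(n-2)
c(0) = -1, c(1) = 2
Characteristic equation: x² + 4x - 9 = 0.
Discriminant Δ = (-4)² + 4·(9) = 52.
Roots r₁,₂ = (-4 ± √52)/2, so r₁ = -2 + \sqrt{13}, r₂ = - \sqrt{13} - 2.
General solution: c(n) = A·r₁^n + B·r₂^n.
From the initial conditions, A + B = -1 and r₁A + r₂B = 2.
Since r₁ - r₂ = √52: A = (2 - (-1)r₂)/√52 = - \frac{1}{2}, and B = -1 - A = - \frac{1}{2}.
So c(n) = \left(- \frac{1}{2}\right)\left(-2 + \sqrt{13}\right)^n + \left(- \frac{1}{2}\right)\left(- \sqrt{13} - 2\right)^n.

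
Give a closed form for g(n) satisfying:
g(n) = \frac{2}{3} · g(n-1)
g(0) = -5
Pure geometric recurrence with ratio \frac{2}{3}.
By induction g(n) = g(0) · (\frac{2}{3})^n = - 5 \left(\frac{2}{3}\right)^{n}.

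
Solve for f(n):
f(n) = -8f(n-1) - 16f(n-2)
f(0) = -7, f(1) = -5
Characteristic equation: x² + 8x + 16 = 0, which is (x - (-4))².
Repeated root r = -4.
General solution: f(n) = (A + Bn)·(-4)^n.
From f(0) = -7: A = -7.
From f(1) = -5: (A + B)·(-4) = -5 ⇒ B = \frac{33}{4}.
So f(n) = \left(\frac{33 n}{4} - 7\right) \cdot (-4)^n.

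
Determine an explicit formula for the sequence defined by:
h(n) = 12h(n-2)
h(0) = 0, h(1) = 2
Characteristic equation: x² - 12 = 0.
Discriminant Δ = (0)² + 4·(12) = 48.
Roots r₁,₂ = (0 ± √48)/2, so r₁ = 2 \sqrt{3}, r₂ = - 2 \sqrt{3}.
General solution: h(n) = A·r₁^n + B·r₂^n.
From the initial conditions, A + B = 0 and r₁A + r₂B = 2.
Since r₁ - r₂ = √48: A = (2 - (0)r₂)/√48 = \frac{\sqrt{3}}{6}, and B = 0 - A = - \frac{\sqrt{3}}{6}.
So h(n) = \left(\frac{\sqrt{3}}{6}\right)\left(2 \sqrt{3}\right)^n + \left(- \frac{\sqrt{3}}{6}\right)\left(- 2 \sqrt{3}\right)^n.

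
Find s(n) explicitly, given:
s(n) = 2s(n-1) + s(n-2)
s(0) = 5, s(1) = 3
Characteristic equation: x² - 2x - 1 = 0.
Discriminant Δ = (2)² + 4·(1) = 8.
Roots r₁,₂ = (2 ± √8)/2, so r₁ = 1 + \sqrt{2}, r₂ = 1 - \sqrt{2}.
General solution: s(n) = A·r₁^n + B·r₂^n.
From the initial conditions, A + B = 5 and r₁A + r₂B = 3.
Since r₁ - r₂ = √8: A = (3 - (5)r₂)/√8 = \frac{5}{2} - \frac{\sqrt{2}}{2}, and B = 5 - A = \frac{\sqrt{2}}{2} + \frac{5}{2}.
So s(n) = \left(\frac{5}{2} - \frac{\sqrt{2}}{2}\right)\left(1 + \sqrt{2}\right)^n + \left(\frac{\sqrt{2}}{2} + \frac{5}{2}\right)\left(1 - \sqrt{2}\right)^n.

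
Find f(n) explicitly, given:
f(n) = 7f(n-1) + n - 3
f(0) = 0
First-order linear with linear forcing.
Homogeneous solution: f_h(n) = A·(7)^n.
Try particular f_p(n) = pn + q. Substituting:
  pn + q = 7(p(n-1) + q) + n - 3.
Matching the n-coefficient: p = 7p + 1 ⇒ p = - \frac{1}{6}.
Matching constants: q = -7p + 7q - 3 ⇒ q = \frac{11}{36}.
General: f(n) = A·(7)^n - \frac{n}{6} + \frac{11}{36}.
Apply f(0) = 0: A + \frac{11}{36} = 0 ⇒ A = - \frac{11}{36}.
So f(n) = - \frac{11 \cdot 7^{n}}{36} - \frac{n}{6} + \frac{11}{36}.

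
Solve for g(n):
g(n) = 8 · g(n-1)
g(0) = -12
Pure geometric recurrence with ratio 8.
By induction g(n) = g(0) · (8)^n = - 12 \cdot 8^{n}.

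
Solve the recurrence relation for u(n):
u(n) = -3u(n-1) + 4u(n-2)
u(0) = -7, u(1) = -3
Characteristic equation: x² + 3x - 4 = 0, which factors as (x - (1))(x - (-4)) = 0.
Roots r₁ = 1, r₂ = -4 (distinct).
General solution: u(n) = A·(1)^n + B·(-4)^n.
From u(0) = -7: A + B = -7.
From u(1) = -3: A - 4B = -3.
Solving: A = - \frac{31}{5}, B = - \frac{4}{5}.
So u(n) = - \frac{4 \left(-4\right)^{n}}{5} - \frac{31}{5}.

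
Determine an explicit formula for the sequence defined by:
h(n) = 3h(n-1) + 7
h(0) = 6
First-order linear non-homogeneous.
Homogeneous solution: h_h(n) = A·(3)^n.
Try constant particular solution h_p = K: K = 3K + 7 ⇒ K = - \frac{7}{2}.
General: h(n) = A·(3)^n - \frac{7}{2}.
Apply h(0) = 6: A - \frac{7}{2} = 6 ⇒ A = \frac{19}{2}.
So h(n) = \frac{19 \cdot 3^{n}}{2} - \frac{7}{2}.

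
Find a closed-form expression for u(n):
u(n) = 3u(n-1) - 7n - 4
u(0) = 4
First-order linear with linear forcing.
Homogeneous solution: u_h(n) = A·(3)^n.
Try particular u_p(n) = pn + q. Substituting:
  pn + q = 3(p(n-1) + q) - 7n - 4.
Matching the n-coefficient: p = 3p - 7 ⇒ p = \frac{7}{2}.
Matching constants: q = -3p + 3q - 4 ⇒ q = \frac{29}{4}.
General: u(n) = A·(3)^n + \frac{7 n}{2} + \frac{29}{4}.
Apply u(0) = 4: A + \frac{29}{4} = 4 ⇒ A = - \frac{13}{4}.
So u(n) = - \frac{13 \cdot 3^{n}}{4} + \frac{7 n}{2} + \frac{29}{4}.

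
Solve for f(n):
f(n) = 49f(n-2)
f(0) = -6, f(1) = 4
Characteristic equation: x² - 49 = 0, which factors as (x - (7))(x - (-7)) = 0.
Roots r₁ = 7, r₂ = -7 (distinct).
General solution: f(n) = A·(7)^n + B·(-7)^n.
From f(0) = -6: A + B = -6.
From f(1) = 4: 7A - 7B = 4.
Solving: A = - \frac{19}{7}, B = - \frac{23}{7}.
So f(n) = - \frac{23 \left(-7\right)^{n}}{7} - \frac{19 \cdot 7^{n}}{7}.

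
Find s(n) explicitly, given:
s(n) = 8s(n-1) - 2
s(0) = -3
First-order linear non-homogeneous.
Homogeneous solution: s_h(n) = A·(8)^n.
Try constant particular solution s_p = K: K = 8K - 2 ⇒ K = \frac{2}{7}.
General: s(n) = A·(8)^n + \frac{2}{7}.
Apply s(0) = -3: A + \frac{2}{7} = -3 ⇒ A = - \frac{23}{7}.
So s(n) = \frac{2}{7} - \frac{23 \cdot 8^{n}}{7}.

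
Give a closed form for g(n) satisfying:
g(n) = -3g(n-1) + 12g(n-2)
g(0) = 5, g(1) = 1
Characteristic equation: x² + 3x - 12 = 0.
Discriminant Δ = (-3)² + 4·(12) = 57.
Roots r₁,₂ = (-3 ± √57)/2, so r₁ = - \frac{3}{2} + \frac{\sqrt{57}}{2}, r₂ = - \frac{\sqrt{57}}{2} - \frac{3}{2}.
General solution: g(n) = A·r₁^n + B·r₂^n.
From the initial conditions, A + B = 5 and r₁A + r₂B = 1.
Since r₁ - r₂ = √57: A = (1 - (5)r₂)/√57 = \frac{17 \sqrt{57}}{114} + \frac{5}{2}, and B = 5 - A = \frac{5}{2} - \frac{17 \sqrt{57}}{114}.
So g(n) = \left(\frac{17 \sqrt{57}}{114} + \frac{5}{2}\right)\left(- \frac{3}{2} + \frac{\sqrt{57}}{2}\right)^n + \left(\frac{5}{2} - \frac{17 \sqrt{57}}{114}\right)\left(- \frac{\sqrt{57}}{2} - \frac{3}{2}\right)^n.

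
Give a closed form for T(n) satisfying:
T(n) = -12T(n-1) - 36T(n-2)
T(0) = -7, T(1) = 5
Characteristic equation: x² + 12x + 36 = 0, which is (x - (-6))².
Repeated root r = -6.
General solution: T(n) = (A + Bn)·(-6)^n.
From T(0) = -7: A = -7.
From T(1) = 5: (A + B)·(-6) = 5 ⇒ B = \frac{37}{6}.
So T(n) = \left(\frac{37 n}{6} - 7\right) \cdot (-6)^n.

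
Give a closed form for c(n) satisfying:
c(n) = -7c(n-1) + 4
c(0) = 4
First-order linear non-homogeneous.
Homogeneous solution: c_h(n) = A·(-7)^n.
Try constant particular solution c_p = K: K = -7K + 4 ⇒ K = \frac{1}{2}.
General: c(n) = A·(-7)^n + \frac{1}{2}.
Apply c(0) = 4: A + \frac{1}{2} = 4 ⇒ A = \frac{7}{2}.
So c(n) = \frac{7 \left(-7\right)^{n}}{2} + \frac{1}{2}.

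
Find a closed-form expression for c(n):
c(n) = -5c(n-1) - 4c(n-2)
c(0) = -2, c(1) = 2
Characteristic equation: x² + 5x + 4 = 0, which factors as (x - (-4))(x - (-1)) = 0.
Roots r₁ = -4, r₂ = -1 (distinct).
General solution: c(n) = A·(-4)^n + B·(-1)^n.
From c(0) = -2: A + B = -2.
From c(1) = 2: -4A - B = 2.
Solving: A = 0, B = -2.
So c(n) = - 2 \left(-1\right)^{n}.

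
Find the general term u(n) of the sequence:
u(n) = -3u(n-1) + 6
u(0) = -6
First-order linear non-homogeneous.
Homogeneous solution: u_h(n) = A·(-3)^n.
Try constant particular solution u_p = K: K = -3K + 6 ⇒ K = \frac{3}{2}.
General: u(n) = A·(-3)^n + \frac{3}{2}.
Apply u(0) = -6: A + \frac{3}{2} = -6 ⇒ A = - \frac{15}{2}.
So u(n) = \frac{3}{2} - \frac{15 \left(-3\right)^{n}}{2}.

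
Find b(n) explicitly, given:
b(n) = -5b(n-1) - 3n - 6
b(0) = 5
First-order linear with linear forcing.
Homogeneous solution: b_h(n) = A·(-5)^n.
Try particular b_p(n) = pn + q. Substituting:
  pn + q = -5(p(n-1) + q) - 3n - 6.
Matching the n-coefficient: p = -5p - 3 ⇒ p = - \frac{1}{2}.
Matching constants: q = 5p - 5q - 6 ⇒ q = - \frac{17}{12}.
General: b(n) = A·(-5)^n - \frac{n}{2} - \frac{17}{12}.
Apply b(0) = 5: A - \frac{17}{12} = 5 ⇒ A = \frac{77}{12}.
So b(n) = \frac{77 \left(-5\right)^{n}}{12} - \frac{n}{2} - \frac{17}{12}.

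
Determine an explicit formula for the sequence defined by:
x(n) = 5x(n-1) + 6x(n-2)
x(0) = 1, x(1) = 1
Characteristic equation: x² - 5x - 6 = 0, which factors as (x - (-1))(x - (6)) = 0.
Roots r₁ = -1, r₂ = 6 (distinct).
General solution: x(n) = A·(-1)^n + B·(6)^n.
From x(0) = 1: A + B = 1.
From x(1) = 1: -A + 6B = 1.
Solving: A = \frac{5}{7}, B = \frac{2}{7}.
So x(n) = \frac{5 \left(-1\right)^{n}}{7} + \frac{2 \cdot 6^{n}}{7}.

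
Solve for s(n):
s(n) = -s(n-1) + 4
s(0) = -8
First-order linear non-homogeneous.
Homogeneous solution: s_h(n) = A·(-1)^n.
Try constant particular solution s_p = K: K = -K + 4 ⇒ K = 2.
General: s(n) = A·(-1)^n + 2.
Apply s(0) = -8: A + 2 = -8 ⇒ A = -10.
So s(n) = 2 - 10 \left(-1\right)^{n}.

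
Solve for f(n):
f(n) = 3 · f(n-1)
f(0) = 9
Pure geometric recurrence with ratio 3.
By induction f(n) = f(0) · (3)^n = 9 \cdot 3^{n}.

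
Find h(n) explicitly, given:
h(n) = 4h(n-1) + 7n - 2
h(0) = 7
First-order linear with linear forcing.
Homogeneous solution: h_h(n) = A·(4)^n.
Try particular h_p(n) = pn + q. Substituting:
  pn + q = 4(p(n-1) + q) + 7n - 2.
Matching the n-coefficient: p = 4p + 7 ⇒ p = - \frac{7}{3}.
Matching constants: q = -4p + 4q - 2 ⇒ q = - \frac{22}{9}.
General: h(n) = A·(4)^n - \frac{7 n}{3} - \frac{22}{9}.
Apply h(0) = 7: A - \frac{22}{9} = 7 ⇒ A = \frac{85}{9}.
So h(n) = \frac{85 \cdot 4^{n}}{9} - \frac{7 n}{3} - \frac{22}{9}.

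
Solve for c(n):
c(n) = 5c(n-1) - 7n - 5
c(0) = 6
First-order linear with linear forcing.
Homogeneous solution: c_h(n) = A·(5)^n.
Try particular c_p(n) = pn + q. Substituting:
  pn + q = 5(p(n-1) + q) - 7n - 5.
Matching the n-coefficient: p = 5p - 7 ⇒ p = \frac{7}{4}.
Matching constants: q = -5p + 5q - 5 ⇒ q = \frac{55}{16}.
General: c(n) = A·(5)^n + \frac{7 n}{4} + \frac{55}{16}.
Apply c(0) = 6: A + \frac{55}{16} = 6 ⇒ A = \frac{41}{16}.
So c(n) = \frac{41 \cdot 5^{n}}{16} + \frac{7 n}{4} + \frac{55}{16}.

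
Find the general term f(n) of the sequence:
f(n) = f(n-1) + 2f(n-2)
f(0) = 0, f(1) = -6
Characteristic equation: x² - x - 2 = 0, which factors as (x - (2))(x - (-1)) = 0.
Roots r₁ = 2, r₂ = -1 (distinct).
General solution: f(n) = A·(2)^n + B·(-1)^n.
From f(0) = 0: A + B = 0.
From f(1) = -6: 2A - B = -6.
Solving: A = -2, B = 2.
So f(n) = 2 \left(-1\right)^{n} - 2 \cdot 2^{n}.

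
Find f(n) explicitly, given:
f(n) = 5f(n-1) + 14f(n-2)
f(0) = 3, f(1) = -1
Characteristic equation: x² - 5x - 14 = 0, which factors as (x - (-2))(x - (7)) = 0.
Roots r₁ = -2, r₂ = 7 (distinct).
General solution: f(n) = A·(-2)^n + B·(7)^n.
From f(0) = 3: A + B = 3.
From f(1) = -1: -2A + 7B = -1.
Solving: A = \frac{22}{9}, B = \frac{5}{9}.
So f(n) = \frac{22 \left(-2\right)^{n}}{9} + \frac{5 \cdot 7^{n}}{9}.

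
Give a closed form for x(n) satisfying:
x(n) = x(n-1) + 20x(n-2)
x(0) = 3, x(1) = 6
Characteristic equation: x² - x - 20 = 0, which factors as (x - (5))(x - (-4)) = 0.
Roots r₁ = 5, r₂ = -4 (distinct).
General solution: x(n) = A·(5)^n + B·(-4)^n.
From x(0) = 3: A + B = 3.
From x(1) = 6: 5A - 4B = 6.
Solving: A = 2, B = 1.
So x(n) = \left(-4\right)^{n} + 2 \cdot 5^{n}.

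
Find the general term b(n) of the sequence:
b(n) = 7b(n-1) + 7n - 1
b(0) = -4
First-order linear with linear forcing.
Homogeneous solution: b_h(n) = A·(7)^n.
Try particular b_p(n) = pn + q. Substituting:
  pn + q = 7(p(n-1) + q) + 7n - 1.
Matching the n-coefficient: p = 7p + 7 ⇒ p = - \frac{7}{6}.
Matching constants: q = -7p + 7q - 1 ⇒ q = - \frac{43}{36}.
General: b(n) = A·(7)^n - \frac{7 n}{6} - \frac{43}{36}.
Apply b(0) = -4: A - \frac{43}{36} = -4 ⇒ A = - \frac{101}{36}.
So b(n) = - \frac{101 \cdot 7^{n}}{36} - \frac{7 n}{6} - \frac{43}{36}.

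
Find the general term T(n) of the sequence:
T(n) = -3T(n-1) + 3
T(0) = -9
First-order linear non-homogeneous.
Homogeneous solution: T_h(n) = A·(-3)^n.
Try constant particular solution T_p = K: K = -3K + 3 ⇒ K = \frac{3}{4}.
General: T(n) = A·(-3)^n + \frac{3}{4}.
Apply T(0) = -9: A + \frac{3}{4} = -9 ⇒ A = - \frac{39}{4}.
So T(n) = \frac{3}{4} - \frac{39 \left(-3\right)^{n}}{4}.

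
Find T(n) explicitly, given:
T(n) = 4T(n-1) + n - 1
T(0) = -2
First-order linear with linear forcing.
Homogeneous solution: T_h(n) = A·(4)^n.
Try particular T_p(n) = pn + q. Substituting:
  pn + q = 4(p(n-1) + q) + n - 1.
Matching the n-coefficient: p = 4p + 1 ⇒ p = - \frac{1}{3}.
Matching constants: q = -4p + 4q - 1 ⇒ q = - \frac{1}{9}.
General: T(n) = A·(4)^n - \frac{n}{3} - \frac{1}{9}.
Apply T(0) = -2: A - \frac{1}{9} = -2 ⇒ A = - \frac{17}{9}.
So T(n) = - \frac{17 \cdot 4^{n}}{9} - \frac{n}{3} - \frac{1}{9}.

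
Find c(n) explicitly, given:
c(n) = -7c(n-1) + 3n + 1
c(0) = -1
First-order linear with linear forcing.
Homogeneous solution: c_h(n) = A·(-7)^n.
Try particular c_p(n) = pn + q. Substituting:
  pn + q = -7(p(n-1) + q) + 3n + 1.
Matching the n-coefficient: p = -7p + 3 ⇒ p = \frac{3}{8}.
Matching constants: q = 7p - 7q + 1 ⇒ q = \frac{29}{64}.
General: c(n) = A·(-7)^n + \frac{3 n}{8} + \frac{29}{64}.
Apply c(0) = -1: A + \frac{29}{64} = -1 ⇒ A = - \frac{93}{64}.
So c(n) = - \frac{93 \left(-7\right)^{n}}{64} + \frac{3 n}{8} + \frac{29}{64}.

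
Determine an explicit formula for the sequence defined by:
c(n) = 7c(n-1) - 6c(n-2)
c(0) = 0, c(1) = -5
Characteristic equation: x² - 7x + 6 = 0, which factors as (x - (1))(x - (6)) = 0.
Roots r₁ = 1, r₂ = 6 (distinct).
General solution: c(n) = A·(1)^n + B·(6)^n.
From c(0) = 0: A + B = 0.
From c(1) = -5: A + 6B = -5.
Solving: A = 1, B = -1.
So c(n) = 1 - 6^{n}.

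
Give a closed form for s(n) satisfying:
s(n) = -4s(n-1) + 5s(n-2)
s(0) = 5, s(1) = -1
Characteristic equation: x² + 4x - 5 = 0, which factors as (x - (-5))(x - (1)) = 0.
Roots r₁ = -5, r₂ = 1 (distinct).
General solution: s(n) = A·(-5)^n + B·(1)^n.
From s(0) = 5: A + B = 5.
From s(1) = -1: -5A + B = -1.
Solving: A = 1, B = 4.
So s(n) = \left(-5\right)^{n} + 4.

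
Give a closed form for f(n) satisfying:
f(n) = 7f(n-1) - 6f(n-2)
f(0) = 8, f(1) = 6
Characteristic equation: x² - 7x + 6 = 0, which factors as (x - (6))(x - (1)) = 0.
Roots r₁ = 6, r₂ = 1 (distinct).
General solution: f(n) = A·(6)^n + B·(1)^n.
From f(0) = 8: A + B = 8.
From f(1) = 6: 6A + B = 6.
Solving: A = - \frac{2}{5}, B = \frac{42}{5}.
So f(n) = \frac{42}{5} - \frac{2 \cdot 6^{n}}{5}.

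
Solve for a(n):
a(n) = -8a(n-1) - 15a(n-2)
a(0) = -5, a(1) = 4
Characteristic equation: x² + 8x + 15 = 0, which factors as (x - (-3))(x - (-5)) = 0.
Roots r₁ = -3, r₂ = -5 (distinct).
General solution: a(n) = A·(-3)^n + B·(-5)^n.
From a(0) = -5: A + B = -5.
From a(1) = 4: -3A - 5B = 4.
Solving: A = - \frac{21}{2}, B = \frac{11}{2}.
So a(n) = - \frac{21 \left(-3\right)^{n}}{2} + \frac{11 \left(-5\right)^{n}}{2}.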